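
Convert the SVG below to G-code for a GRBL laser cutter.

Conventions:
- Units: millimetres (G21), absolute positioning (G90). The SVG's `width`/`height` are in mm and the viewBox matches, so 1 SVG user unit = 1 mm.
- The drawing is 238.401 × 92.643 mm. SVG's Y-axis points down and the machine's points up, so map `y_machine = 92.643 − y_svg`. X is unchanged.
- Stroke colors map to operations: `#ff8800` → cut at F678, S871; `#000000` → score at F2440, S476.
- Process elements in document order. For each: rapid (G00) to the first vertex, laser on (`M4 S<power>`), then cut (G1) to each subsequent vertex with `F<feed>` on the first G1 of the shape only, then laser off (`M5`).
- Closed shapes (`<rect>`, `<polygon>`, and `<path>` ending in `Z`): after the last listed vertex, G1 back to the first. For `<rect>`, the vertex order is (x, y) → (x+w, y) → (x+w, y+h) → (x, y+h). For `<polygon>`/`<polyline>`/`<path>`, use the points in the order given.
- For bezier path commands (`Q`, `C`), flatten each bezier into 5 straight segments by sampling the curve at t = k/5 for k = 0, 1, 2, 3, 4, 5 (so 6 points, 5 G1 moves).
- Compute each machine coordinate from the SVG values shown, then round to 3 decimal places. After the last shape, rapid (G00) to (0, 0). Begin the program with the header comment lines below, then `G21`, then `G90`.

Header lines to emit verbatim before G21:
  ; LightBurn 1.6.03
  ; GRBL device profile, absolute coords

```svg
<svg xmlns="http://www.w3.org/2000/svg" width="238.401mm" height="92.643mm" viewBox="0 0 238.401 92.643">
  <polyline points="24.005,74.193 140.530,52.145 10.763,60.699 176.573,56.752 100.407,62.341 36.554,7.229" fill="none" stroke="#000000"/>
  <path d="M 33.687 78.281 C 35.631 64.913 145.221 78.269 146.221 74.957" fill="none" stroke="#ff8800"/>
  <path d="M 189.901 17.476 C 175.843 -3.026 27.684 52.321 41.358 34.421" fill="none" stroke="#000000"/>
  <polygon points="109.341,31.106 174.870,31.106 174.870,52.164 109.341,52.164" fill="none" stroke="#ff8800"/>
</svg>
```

Since the viewBox matches the mm dimensions, user units are millimetres directly. The only transform is the Y-flip y_m = 92.643 − y_svg.

Shape 1 is a open polyline drawn with `<polyline>`. Its stroke #000000 means score at S476, F2440. After flipping Y the toolpath is (24.005,18.450) → (140.530,40.498) → (10.763,31.944) → (176.573,35.891) → (100.407,30.302) → (36.554,85.414).

Shape 2 is a cubic bezier drawn with `<path>`. Its stroke #ff8800 means cut at S871, F678. After flipping Y the toolpath is (33.687,14.362) → (46.041,19.523) → (73.851,20.353) → (106.737,18.935) → (134.320,17.352) → (146.221,17.686).

Shape 3 is a cubic bezier drawn with `<path>`. Its stroke #000000 means score at S476, F2440. After flipping Y the toolpath is (189.901,75.167) → (167.742,79.559) → (127.603,72.904) → (83.689,62.358) → (50.206,55.079) → (41.358,58.222).

Shape 4 is a rectangle drawn with `<polygon>`. Its stroke #ff8800 means cut at S871, F678. After flipping Y the toolpath is (109.341,61.537) → (174.870,61.537) → (174.870,40.479) → (109.341,40.479) → (109.341,61.537), returning to the start.

; LightBurn 1.6.03
; GRBL device profile, absolute coords
G21
G90
G00 X24.005 Y18.450
M4 S476
G1 X140.530 Y40.498 F2440
G1 X10.763 Y31.944
G1 X176.573 Y35.891
G1 X100.407 Y30.302
G1 X36.554 Y85.414
M5
G00 X33.687 Y14.362
M4 S871
G1 X46.041 Y19.523 F678
G1 X73.851 Y20.353
G1 X106.737 Y18.935
G1 X134.320 Y17.352
G1 X146.221 Y17.686
M5
G00 X189.901 Y75.167
M4 S476
G1 X167.742 Y79.559 F2440
G1 X127.603 Y72.904
G1 X83.689 Y62.358
G1 X50.206 Y55.079
G1 X41.358 Y58.222
M5
G00 X109.341 Y61.537
M4 S871
G1 X174.870 Y61.537 F678
G1 X174.870 Y40.479
G1 X109.341 Y40.479
G1 X109.341 Y61.537
M5
G00 X0.000 Y0.000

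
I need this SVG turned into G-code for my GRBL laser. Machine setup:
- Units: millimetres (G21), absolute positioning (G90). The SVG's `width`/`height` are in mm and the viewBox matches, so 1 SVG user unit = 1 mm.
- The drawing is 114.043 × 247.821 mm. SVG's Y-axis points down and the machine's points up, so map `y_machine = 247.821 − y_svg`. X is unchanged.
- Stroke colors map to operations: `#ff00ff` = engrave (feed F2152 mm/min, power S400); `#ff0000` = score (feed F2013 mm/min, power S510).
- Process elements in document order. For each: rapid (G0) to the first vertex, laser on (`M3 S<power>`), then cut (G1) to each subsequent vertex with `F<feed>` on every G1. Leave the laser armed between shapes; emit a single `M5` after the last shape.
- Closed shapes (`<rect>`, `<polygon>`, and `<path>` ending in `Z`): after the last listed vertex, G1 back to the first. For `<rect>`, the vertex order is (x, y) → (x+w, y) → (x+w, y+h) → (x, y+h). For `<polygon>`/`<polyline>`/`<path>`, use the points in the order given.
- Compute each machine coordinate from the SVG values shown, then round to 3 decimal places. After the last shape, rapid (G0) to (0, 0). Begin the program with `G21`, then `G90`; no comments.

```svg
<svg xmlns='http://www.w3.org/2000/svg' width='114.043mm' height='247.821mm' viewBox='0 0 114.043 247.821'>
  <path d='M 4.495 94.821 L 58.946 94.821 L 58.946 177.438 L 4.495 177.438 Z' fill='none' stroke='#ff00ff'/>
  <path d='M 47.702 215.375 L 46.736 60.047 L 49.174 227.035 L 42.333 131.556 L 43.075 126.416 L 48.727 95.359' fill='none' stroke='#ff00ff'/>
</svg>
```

viewBox `0 0 114.043 247.821` with mm width/height → 1 unit = 1 mm. Flip: y_m = 247.821 − y_svg.

**Shape 1** — `<path>` rectangle, stroke `#ff00ff` → engrave (S400, F2152). Machine vertices: (4.495,153.000) → (58.946,153.000) → (58.946,70.383) → (4.495,70.383) → (4.495,153.000). Closed: final G1 returns to the first vertex.

**Shape 2** — `<path>` open polyline, stroke `#ff00ff` → engrave (S400, F2152). Machine vertices: (47.702,32.446) → (46.736,187.774) → (49.174,20.786) → (42.333,116.265) → (43.075,121.405) → (48.727,152.462). Open path.

G21
G90
G0 X4.495 Y153.000
M3 S400
G1 X58.946 Y153.000 F2152
G1 X58.946 Y70.383 F2152
G1 X4.495 Y70.383 F2152
G1 X4.495 Y153.000 F2152
G0 X47.702 Y32.446
M3 S400
G1 X46.736 Y187.774 F2152
G1 X49.174 Y20.786 F2152
G1 X42.333 Y116.265 F2152
G1 X43.075 Y121.405 F2152
G1 X48.727 Y152.462 F2152
M5
G0 X0.000 Y0.000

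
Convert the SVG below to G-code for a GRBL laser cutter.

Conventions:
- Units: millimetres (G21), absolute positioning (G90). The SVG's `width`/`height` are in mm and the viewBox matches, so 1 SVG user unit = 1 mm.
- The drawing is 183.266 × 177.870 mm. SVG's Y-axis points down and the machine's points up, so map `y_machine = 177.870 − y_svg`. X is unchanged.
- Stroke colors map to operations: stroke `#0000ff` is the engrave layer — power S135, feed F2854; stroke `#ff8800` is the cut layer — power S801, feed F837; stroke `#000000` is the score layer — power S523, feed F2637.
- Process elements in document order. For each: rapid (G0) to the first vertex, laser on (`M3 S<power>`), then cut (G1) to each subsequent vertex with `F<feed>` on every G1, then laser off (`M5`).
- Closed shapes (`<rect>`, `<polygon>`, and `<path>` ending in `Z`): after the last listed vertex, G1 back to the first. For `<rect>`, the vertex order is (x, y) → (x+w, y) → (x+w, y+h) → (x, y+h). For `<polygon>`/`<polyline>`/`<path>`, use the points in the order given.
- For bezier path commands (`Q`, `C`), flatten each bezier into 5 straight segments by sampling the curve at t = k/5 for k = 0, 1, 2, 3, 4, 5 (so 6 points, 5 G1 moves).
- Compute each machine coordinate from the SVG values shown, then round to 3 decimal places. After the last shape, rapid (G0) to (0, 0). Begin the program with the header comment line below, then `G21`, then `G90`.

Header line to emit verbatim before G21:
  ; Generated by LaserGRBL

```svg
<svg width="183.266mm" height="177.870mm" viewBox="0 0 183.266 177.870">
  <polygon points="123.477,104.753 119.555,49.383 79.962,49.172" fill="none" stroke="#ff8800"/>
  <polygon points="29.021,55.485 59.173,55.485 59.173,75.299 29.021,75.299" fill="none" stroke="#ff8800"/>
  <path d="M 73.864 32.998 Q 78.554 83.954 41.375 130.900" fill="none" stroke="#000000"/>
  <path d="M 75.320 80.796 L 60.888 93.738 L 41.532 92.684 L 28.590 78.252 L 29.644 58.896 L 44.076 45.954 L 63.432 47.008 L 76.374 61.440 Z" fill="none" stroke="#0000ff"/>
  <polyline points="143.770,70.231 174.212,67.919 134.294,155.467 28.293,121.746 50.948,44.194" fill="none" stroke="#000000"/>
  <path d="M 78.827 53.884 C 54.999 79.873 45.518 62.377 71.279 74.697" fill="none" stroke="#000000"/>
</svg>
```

1 u = 1 mm; y_m = 177.870 − y.

[1] `<polygon>` closed polygon, #ff8800→cut S801 F837: (123.477,73.117) → (119.555,128.487) → (79.962,128.698) → (123.477,73.117) (closed)

[2] `<polygon>` rectangle, #ff8800→cut S801 F837: (29.021,122.385) → (59.173,122.385) → (59.173,102.571) → (29.021,102.571) → (29.021,122.385) (closed)

[3] `<path>` quadratic bezier, #000000→score S523 F2637: (73.864,144.872) → (74.065,124.650) → (70.917,104.749) → (64.419,85.168) → (54.572,65.909) → (41.375,46.970)

[4] `<path>` regular polygon, #0000ff→engrave S135 F2854: (75.320,97.074) → (60.888,84.132) → (41.532,85.186) → (28.590,99.618) → (29.644,118.974) → (44.076,131.916) → (63.432,130.862) → (76.374,116.430) → (75.320,97.074) (closed)

[5] `<polyline>` open polyline, #000000→score S523 F2637: (143.770,107.639) → (174.212,109.951) → (134.294,22.403) → (28.293,56.124) → (50.948,133.676)

[6] `<path>` cubic bezier, #000000→score S523 F2637: (78.827,123.986) → (66.419,113.024) → (58.457,108.981) → (55.945,108.337) → (59.884,107.573) → (71.279,103.173)

; Generated by LaserGRBL
G21
G90
G0 X123.477 Y73.117
M3 S801
G1 X119.555 Y128.487 F837
G1 X79.962 Y128.698 F837
G1 X123.477 Y73.117 F837
M5
G0 X29.021 Y122.385
M3 S801
G1 X59.173 Y122.385 F837
G1 X59.173 Y102.571 F837
G1 X29.021 Y102.571 F837
G1 X29.021 Y122.385 F837
M5
G0 X73.864 Y144.872
M3 S523
G1 X74.065 Y124.650 F2637
G1 X70.917 Y104.749 F2637
G1 X64.419 Y85.168 F2637
G1 X54.572 Y65.909 F2637
G1 X41.375 Y46.970 F2637
M5
G0 X75.320 Y97.074
M3 S135
G1 X60.888 Y84.132 F2854
G1 X41.532 Y85.186 F2854
G1 X28.590 Y99.618 F2854
G1 X29.644 Y118.974 F2854
G1 X44.076 Y131.916 F2854
G1 X63.432 Y130.862 F2854
G1 X76.374 Y116.430 F2854
G1 X75.320 Y97.074 F2854
M5
G0 X143.770 Y107.639
M3 S523
G1 X174.212 Y109.951 F2637
G1 X134.294 Y22.403 F2637
G1 X28.293 Y56.124 F2637
G1 X50.948 Y133.676 F2637
M5
G0 X78.827 Y123.986
M3 S523
G1 X66.419 Y113.024 F2637
G1 X58.457 Y108.981 F2637
G1 X55.945 Y108.337 F2637
G1 X59.884 Y107.573 F2637
G1 X71.279 Y103.173 F2637
M5
G0 X0.000 Y0.000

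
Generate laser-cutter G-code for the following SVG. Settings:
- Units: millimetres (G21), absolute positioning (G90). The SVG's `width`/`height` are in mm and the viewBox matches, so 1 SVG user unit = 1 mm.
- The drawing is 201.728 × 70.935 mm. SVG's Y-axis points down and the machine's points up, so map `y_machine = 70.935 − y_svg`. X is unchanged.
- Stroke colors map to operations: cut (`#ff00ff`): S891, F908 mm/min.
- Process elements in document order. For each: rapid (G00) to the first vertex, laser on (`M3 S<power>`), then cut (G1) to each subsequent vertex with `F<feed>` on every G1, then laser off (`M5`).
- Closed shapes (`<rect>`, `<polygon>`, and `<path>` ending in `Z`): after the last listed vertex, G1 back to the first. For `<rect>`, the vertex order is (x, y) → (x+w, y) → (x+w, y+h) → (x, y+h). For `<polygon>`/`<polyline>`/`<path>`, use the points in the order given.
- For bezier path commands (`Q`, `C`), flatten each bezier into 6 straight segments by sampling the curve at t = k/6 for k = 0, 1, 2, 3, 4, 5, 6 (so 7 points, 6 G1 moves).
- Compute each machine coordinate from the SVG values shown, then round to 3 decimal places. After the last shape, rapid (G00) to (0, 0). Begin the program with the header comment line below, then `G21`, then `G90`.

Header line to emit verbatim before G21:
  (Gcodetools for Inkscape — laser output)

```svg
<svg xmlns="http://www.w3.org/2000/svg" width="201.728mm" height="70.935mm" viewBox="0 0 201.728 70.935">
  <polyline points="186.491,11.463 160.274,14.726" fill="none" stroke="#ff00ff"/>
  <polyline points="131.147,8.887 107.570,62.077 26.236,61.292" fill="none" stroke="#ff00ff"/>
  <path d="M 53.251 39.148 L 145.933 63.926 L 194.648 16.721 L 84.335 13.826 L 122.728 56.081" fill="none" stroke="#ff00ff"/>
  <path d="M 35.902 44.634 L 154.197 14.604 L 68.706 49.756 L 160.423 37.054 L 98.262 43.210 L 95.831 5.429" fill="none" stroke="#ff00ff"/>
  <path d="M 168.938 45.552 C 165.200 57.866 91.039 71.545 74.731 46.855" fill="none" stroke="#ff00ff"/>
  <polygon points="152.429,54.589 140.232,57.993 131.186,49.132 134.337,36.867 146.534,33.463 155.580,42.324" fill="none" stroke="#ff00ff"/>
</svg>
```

viewBox `0 0 201.728 70.935` with mm width/height → 1 unit = 1 mm. Flip: y_m = 70.935 − y_svg.

**Shape 1** — `<polyline>` line segment, stroke `#ff00ff` → cut (S891, F908). Machine vertices: (186.491,59.472) → (160.274,56.209). Open path.

**Shape 2** — `<polyline>` open polyline, stroke `#ff00ff` → cut (S891, F908). Machine vertices: (131.147,62.048) → (107.570,8.858) → (26.236,9.643). Open path.

**Shape 3** — `<path>` open polyline, stroke `#ff00ff` → cut (S891, F908). Machine vertices: (53.251,31.787) → (145.933,7.009) → (194.648,54.214) → (84.335,57.109) → (122.728,14.854). Open path.

**Shape 4** — `<path>` open polyline, stroke `#ff00ff` → cut (S891, F908). Machine vertices: (35.902,26.301) → (154.197,56.331) → (68.706,21.179) → (160.423,33.881) → (98.262,27.725) → (95.831,65.506). Open path.

**Shape 5** — `<path>` cubic bezier, stroke `#ff00ff` → cut (S891, F908). Control points (SVG): P0=(168.938,45.552), P1=(165.200,57.866), P2=(91.039,71.545), P3=(74.731,46.855); sampled at t=k/6. Machine vertices: (168.938,25.383) → (161.794,19.296) → (146.477,14.086) → (126.548,10.855) → (105.572,10.708) → (87.112,14.748) → (74.731,24.080). Open path.

**Shape 6** — `<polygon>` regular polygon, stroke `#ff00ff` → cut (S891, F908). Machine vertices: (152.429,16.346) → (140.232,12.942) → (131.186,21.803) → (134.337,34.068) → (146.534,37.472) → (155.580,28.611) → (152.429,16.346). Closed: final G1 returns to the first vertex.

(Gcodetools for Inkscape — laser output)
G21
G90
G00 X186.491 Y59.472
M3 S891
G1 X160.274 Y56.209 F908
M5
G00 X131.147 Y62.048
M3 S891
G1 X107.570 Y8.858 F908
G1 X26.236 Y9.643 F908
M5
G00 X53.251 Y31.787
M3 S891
G1 X145.933 Y7.009 F908
G1 X194.648 Y54.214 F908
G1 X84.335 Y57.109 F908
G1 X122.728 Y14.854 F908
M5
G00 X35.902 Y26.301
M3 S891
G1 X154.197 Y56.331 F908
G1 X68.706 Y21.179 F908
G1 X160.423 Y33.881 F908
G1 X98.262 Y27.725 F908
G1 X95.831 Y65.506 F908
M5
G00 X168.938 Y25.383
M3 S891
G1 X161.794 Y19.296 F908
G1 X146.477 Y14.086 F908
G1 X126.548 Y10.855 F908
G1 X105.572 Y10.708 F908
G1 X87.112 Y14.748 F908
G1 X74.731 Y24.080 F908
M5
G00 X152.429 Y16.346
M3 S891
G1 X140.232 Y12.942 F908
G1 X131.186 Y21.803 F908
G1 X134.337 Y34.068 F908
G1 X146.534 Y37.472 F908
G1 X155.580 Y28.611 F908
G1 X152.429 Y16.346 F908
M5
G00 X0.000 Y0.000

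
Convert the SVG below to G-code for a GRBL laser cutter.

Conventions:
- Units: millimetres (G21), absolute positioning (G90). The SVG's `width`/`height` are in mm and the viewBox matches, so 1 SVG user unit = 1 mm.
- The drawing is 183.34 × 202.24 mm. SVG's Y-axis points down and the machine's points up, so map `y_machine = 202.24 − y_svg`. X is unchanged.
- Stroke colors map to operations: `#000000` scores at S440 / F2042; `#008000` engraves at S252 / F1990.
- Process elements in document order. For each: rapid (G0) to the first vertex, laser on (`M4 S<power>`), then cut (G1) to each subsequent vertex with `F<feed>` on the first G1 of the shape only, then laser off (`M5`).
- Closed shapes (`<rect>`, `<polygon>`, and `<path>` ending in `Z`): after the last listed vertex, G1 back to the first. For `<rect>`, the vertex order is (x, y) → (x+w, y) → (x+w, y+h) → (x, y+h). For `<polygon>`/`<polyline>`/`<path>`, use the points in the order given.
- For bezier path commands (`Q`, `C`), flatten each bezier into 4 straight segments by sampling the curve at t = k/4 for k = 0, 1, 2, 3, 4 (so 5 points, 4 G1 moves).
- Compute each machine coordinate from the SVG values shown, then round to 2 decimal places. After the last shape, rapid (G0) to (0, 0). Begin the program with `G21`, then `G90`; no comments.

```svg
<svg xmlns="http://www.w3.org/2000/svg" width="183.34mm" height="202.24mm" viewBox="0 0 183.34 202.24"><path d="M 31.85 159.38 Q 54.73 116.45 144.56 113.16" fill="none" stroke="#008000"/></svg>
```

1 u = 1 mm; y_m = 202.24 − y.

[1] `<path>` quadratic bezier, #008000→engrave S252 F1990: (31.85,42.86) → (47.47,61.85) → (71.47,75.88) → (103.83,84.96) → (144.56,89.08)

G21
G90
G0 X31.85 Y42.86
M4 S252
G1 X47.47 Y61.85 F1990
G1 X71.47 Y75.88
G1 X103.83 Y84.96
G1 X144.56 Y89.08
M5
G0 X0.00 Y0.00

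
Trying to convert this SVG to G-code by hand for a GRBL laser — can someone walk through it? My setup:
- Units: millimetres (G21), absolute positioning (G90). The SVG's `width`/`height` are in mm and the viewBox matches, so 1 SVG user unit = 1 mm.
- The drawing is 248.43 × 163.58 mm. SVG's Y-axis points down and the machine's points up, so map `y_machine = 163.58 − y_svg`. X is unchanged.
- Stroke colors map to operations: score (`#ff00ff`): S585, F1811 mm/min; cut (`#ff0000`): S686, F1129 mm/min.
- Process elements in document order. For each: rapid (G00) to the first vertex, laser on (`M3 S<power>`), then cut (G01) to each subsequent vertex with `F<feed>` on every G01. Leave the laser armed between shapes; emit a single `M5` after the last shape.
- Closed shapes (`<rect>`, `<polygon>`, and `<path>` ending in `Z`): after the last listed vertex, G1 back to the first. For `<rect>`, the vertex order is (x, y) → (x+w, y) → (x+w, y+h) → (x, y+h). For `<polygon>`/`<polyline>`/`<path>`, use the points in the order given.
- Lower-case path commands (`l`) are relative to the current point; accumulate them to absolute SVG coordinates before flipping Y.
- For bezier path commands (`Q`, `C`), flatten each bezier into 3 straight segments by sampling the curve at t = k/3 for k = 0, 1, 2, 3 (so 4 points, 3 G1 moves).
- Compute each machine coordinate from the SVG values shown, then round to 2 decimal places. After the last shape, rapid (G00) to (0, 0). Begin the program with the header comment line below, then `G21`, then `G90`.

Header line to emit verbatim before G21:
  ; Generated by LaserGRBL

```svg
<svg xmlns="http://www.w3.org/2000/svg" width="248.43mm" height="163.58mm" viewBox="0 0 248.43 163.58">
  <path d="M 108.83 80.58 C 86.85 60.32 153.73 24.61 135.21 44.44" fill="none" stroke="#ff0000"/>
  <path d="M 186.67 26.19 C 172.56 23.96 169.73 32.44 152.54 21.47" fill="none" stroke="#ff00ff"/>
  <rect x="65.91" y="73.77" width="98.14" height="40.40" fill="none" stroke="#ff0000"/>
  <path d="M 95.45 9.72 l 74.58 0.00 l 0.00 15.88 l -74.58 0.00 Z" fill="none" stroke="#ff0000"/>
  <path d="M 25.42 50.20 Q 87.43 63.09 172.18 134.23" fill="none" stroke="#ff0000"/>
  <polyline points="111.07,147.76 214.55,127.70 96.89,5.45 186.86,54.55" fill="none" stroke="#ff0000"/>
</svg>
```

; Generated by LaserGRBL
G21
G90
G00 X108.83 Y83.00
M3 S686
G01 X110.02 Y105.78 F1129
G01 X131.72 Y123.09 F1129
G01 X135.21 Y119.14 F1129
G00 X186.67 Y137.39
M3 S585
G01 X175.37 Y137.17 F1811
G01 X165.89 Y136.51 F1811
G01 X152.54 Y142.11 F1811
G00 X65.91 Y89.81
M3 S686
G01 X164.05 Y89.81 F1129
G01 X164.05 Y49.41 F1129
G01 X65.91 Y49.41 F1129
G01 X65.91 Y89.81 F1129
G00 X95.45 Y153.86
M3 S686
G01 X170.03 Y153.86 F1129
G01 X170.03 Y137.98 F1129
G01 X95.45 Y137.98 F1129
G01 X95.45 Y153.86 F1129
G00 X25.42 Y113.38
M3 S686
G01 X69.29 Y98.31 F1129
G01 X118.21 Y70.30 F1129
G01 X172.18 Y29.35 F1129
G00 X111.07 Y15.82
M3 S686
G01 X214.55 Y35.88 F1129
G01 X96.89 Y158.13 F1129
G01 X186.86 Y109.03 F1129
M5
G00 X0.00 Y0.00

1 u = 1 mm; y_m = 163.58 − y.

[1] `<path>` cubic bezier, #ff0000→cut S686 F1129: (108.83,83.00) → (110.02,105.78) → (131.72,123.09) → (135.21,119.14)

[2] `<path>` cubic bezier, #ff00ff→score S585 F1811: (186.67,137.39) → (175.37,137.17) → (165.89,136.51) → (152.54,142.11)

[3] `<rect>` rectangle, #ff0000→cut S686 F1129: (65.91,89.81) → (164.05,89.81) → (164.05,49.41) → (65.91,49.41) → (65.91,89.81) (closed)

[4] `<path>` rectangle, #ff0000→cut S686 F1129: (95.45,153.86) → (170.03,153.86) → (170.03,137.98) → (95.45,137.98) → (95.45,153.86) (closed)

[5] `<path>` quadratic bezier, #ff0000→cut S686 F1129: (25.42,113.38) → (69.29,98.31) → (118.21,70.30) → (172.18,29.35)

[6] `<polyline>` open polyline, #ff0000→cut S686 F1129: (111.07,15.82) → (214.55,35.88) → (96.89,158.13) → (186.86,109.03)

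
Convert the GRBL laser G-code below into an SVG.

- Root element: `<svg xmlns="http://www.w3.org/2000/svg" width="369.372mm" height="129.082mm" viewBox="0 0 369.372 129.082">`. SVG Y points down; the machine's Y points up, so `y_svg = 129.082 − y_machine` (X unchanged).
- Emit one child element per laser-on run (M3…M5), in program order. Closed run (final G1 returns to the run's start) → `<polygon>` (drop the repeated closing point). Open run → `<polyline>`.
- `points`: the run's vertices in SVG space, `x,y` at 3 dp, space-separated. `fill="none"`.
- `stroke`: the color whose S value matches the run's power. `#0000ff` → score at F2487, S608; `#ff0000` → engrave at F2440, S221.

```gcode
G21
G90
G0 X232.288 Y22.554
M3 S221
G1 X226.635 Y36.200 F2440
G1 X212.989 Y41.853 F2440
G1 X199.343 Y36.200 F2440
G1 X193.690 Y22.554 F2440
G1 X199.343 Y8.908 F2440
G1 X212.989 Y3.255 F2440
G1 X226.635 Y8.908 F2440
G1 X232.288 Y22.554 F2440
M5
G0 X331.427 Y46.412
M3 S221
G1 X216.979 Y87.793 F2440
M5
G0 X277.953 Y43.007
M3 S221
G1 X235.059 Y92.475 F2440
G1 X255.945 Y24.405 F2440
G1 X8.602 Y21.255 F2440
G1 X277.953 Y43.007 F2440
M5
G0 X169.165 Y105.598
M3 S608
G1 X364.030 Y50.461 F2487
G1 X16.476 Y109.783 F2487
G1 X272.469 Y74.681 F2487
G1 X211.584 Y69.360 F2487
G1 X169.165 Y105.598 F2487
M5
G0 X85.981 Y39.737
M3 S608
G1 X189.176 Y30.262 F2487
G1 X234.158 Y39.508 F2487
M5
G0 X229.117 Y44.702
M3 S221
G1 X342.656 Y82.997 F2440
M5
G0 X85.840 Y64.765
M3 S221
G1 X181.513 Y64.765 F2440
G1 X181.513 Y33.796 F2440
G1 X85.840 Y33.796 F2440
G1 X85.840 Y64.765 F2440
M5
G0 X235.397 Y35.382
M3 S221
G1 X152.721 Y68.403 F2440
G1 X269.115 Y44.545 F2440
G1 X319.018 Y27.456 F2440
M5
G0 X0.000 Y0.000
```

y_svg = 129.082 − y_m.

[1] S221→`#ff0000` (engrave); closed run; points: 232.288,106.528 226.635,92.882 212.989,87.229 199.343,92.882 193.690,106.528 199.343,120.174 212.989,125.827 226.635,120.174

[2] S221→`#ff0000` (engrave); open run; points: 331.427,82.670 216.979,41.289

[3] S221→`#ff0000` (engrave); closed run; points: 277.953,86.075 235.059,36.607 255.945,104.677 8.602,107.827

[4] S608→`#0000ff` (score); closed run; points: 169.165,23.484 364.030,78.621 16.476,19.299 272.469,54.401 211.584,59.722

[5] S608→`#0000ff` (score); open run; points: 85.981,89.345 189.176,98.820 234.158,89.574

[6] S221→`#ff0000` (engrave); open run; points: 229.117,84.380 342.656,46.085

[7] S221→`#ff0000` (engrave); closed run; points: 85.840,64.317 181.513,64.317 181.513,95.286 85.840,95.286

[8] S221→`#ff0000` (engrave); open run; points: 235.397,93.700 152.721,60.679 269.115,84.537 319.018,101.626

<svg xmlns="http://www.w3.org/2000/svg" width="369.372mm" height="129.082mm" viewBox="0 0 369.372 129.082">
  <polygon points="232.288,106.528 226.635,92.882 212.989,87.229 199.343,92.882 193.690,106.528 199.343,120.174 212.989,125.827 226.635,120.174" fill="none" stroke="#ff0000"/>
  <polyline points="331.427,82.670 216.979,41.289" fill="none" stroke="#ff0000"/>
  <polygon points="277.953,86.075 235.059,36.607 255.945,104.677 8.602,107.827" fill="none" stroke="#ff0000"/>
  <polygon points="169.165,23.484 364.030,78.621 16.476,19.299 272.469,54.401 211.584,59.722" fill="none" stroke="#0000ff"/>
  <polyline points="85.981,89.345 189.176,98.820 234.158,89.574" fill="none" stroke="#0000ff"/>
  <polyline points="229.117,84.380 342.656,46.085" fill="none" stroke="#ff0000"/>
  <polygon points="85.840,64.317 181.513,64.317 181.513,95.286 85.840,95.286" fill="none" stroke="#ff0000"/>
  <polyline points="235.397,93.700 152.721,60.679 269.115,84.537 319.018,101.626" fill="none" stroke="#ff0000"/>
</svg>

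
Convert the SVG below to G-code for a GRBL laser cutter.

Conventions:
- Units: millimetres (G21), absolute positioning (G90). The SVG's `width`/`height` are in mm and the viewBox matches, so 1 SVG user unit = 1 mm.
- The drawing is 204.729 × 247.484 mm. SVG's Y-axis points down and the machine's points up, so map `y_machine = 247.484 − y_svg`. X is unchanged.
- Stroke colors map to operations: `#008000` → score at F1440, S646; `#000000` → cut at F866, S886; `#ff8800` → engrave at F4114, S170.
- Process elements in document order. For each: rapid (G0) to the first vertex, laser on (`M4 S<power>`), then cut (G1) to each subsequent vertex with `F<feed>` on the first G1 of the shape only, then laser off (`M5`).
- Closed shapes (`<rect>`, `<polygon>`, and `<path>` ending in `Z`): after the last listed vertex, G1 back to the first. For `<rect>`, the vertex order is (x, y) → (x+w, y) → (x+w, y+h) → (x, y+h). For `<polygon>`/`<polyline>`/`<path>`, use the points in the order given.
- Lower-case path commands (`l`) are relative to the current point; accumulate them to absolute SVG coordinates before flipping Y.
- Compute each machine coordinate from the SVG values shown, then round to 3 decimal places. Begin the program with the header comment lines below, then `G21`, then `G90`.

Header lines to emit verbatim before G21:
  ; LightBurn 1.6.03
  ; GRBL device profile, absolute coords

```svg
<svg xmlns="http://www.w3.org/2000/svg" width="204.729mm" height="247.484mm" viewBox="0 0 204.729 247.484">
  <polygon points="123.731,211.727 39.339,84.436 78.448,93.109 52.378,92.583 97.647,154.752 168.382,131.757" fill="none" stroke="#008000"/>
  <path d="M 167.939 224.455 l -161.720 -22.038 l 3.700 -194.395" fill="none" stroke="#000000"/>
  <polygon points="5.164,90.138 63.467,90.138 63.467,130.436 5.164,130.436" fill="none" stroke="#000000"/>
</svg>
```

; LightBurn 1.6.03
; GRBL device profile, absolute coords
G21
G90
G0 X123.731 Y35.757
M4 S646
G1 X39.339 Y163.048 F1440
G1 X78.448 Y154.375
G1 X52.378 Y154.901
G1 X97.647 Y92.732
G1 X168.382 Y115.727
G1 X123.731 Y35.757
M5
G0 X167.939 Y23.029
M4 S886
G1 X6.219 Y45.067 F866
G1 X9.919 Y239.462
M5
G0 X5.164 Y157.346
M4 S886
G1 X63.467 Y157.346 F866
G1 X63.467 Y117.048
G1 X5.164 Y117.048
G1 X5.164 Y157.346
M5

Since the viewBox matches the mm dimensions, user units are millimetres directly. The only transform is the Y-flip y_m = 247.484 − y_svg.

Shape 1 is a closed polygon drawn with `<polygon>`. Its stroke #008000 means score at S646, F1440. After flipping Y the toolpath is (123.731,35.757) → (39.339,163.048) → (78.448,154.375) → (52.378,154.901) → (97.647,92.732) → (168.382,115.727) → (123.731,35.757), returning to the start.

Shape 2 is a open polyline drawn with `<path>`. Its stroke #000000 means cut at S886, F866. After flipping Y the toolpath is (167.939,23.029) → (6.219,45.067) → (9.919,239.462).

Shape 3 is a rectangle drawn with `<polygon>`. Its stroke #000000 means cut at S886, F866. After flipping Y the toolpath is (5.164,157.346) → (63.467,157.346) → (63.467,117.048) → (5.164,117.048) → (5.164,157.346), returning to the start.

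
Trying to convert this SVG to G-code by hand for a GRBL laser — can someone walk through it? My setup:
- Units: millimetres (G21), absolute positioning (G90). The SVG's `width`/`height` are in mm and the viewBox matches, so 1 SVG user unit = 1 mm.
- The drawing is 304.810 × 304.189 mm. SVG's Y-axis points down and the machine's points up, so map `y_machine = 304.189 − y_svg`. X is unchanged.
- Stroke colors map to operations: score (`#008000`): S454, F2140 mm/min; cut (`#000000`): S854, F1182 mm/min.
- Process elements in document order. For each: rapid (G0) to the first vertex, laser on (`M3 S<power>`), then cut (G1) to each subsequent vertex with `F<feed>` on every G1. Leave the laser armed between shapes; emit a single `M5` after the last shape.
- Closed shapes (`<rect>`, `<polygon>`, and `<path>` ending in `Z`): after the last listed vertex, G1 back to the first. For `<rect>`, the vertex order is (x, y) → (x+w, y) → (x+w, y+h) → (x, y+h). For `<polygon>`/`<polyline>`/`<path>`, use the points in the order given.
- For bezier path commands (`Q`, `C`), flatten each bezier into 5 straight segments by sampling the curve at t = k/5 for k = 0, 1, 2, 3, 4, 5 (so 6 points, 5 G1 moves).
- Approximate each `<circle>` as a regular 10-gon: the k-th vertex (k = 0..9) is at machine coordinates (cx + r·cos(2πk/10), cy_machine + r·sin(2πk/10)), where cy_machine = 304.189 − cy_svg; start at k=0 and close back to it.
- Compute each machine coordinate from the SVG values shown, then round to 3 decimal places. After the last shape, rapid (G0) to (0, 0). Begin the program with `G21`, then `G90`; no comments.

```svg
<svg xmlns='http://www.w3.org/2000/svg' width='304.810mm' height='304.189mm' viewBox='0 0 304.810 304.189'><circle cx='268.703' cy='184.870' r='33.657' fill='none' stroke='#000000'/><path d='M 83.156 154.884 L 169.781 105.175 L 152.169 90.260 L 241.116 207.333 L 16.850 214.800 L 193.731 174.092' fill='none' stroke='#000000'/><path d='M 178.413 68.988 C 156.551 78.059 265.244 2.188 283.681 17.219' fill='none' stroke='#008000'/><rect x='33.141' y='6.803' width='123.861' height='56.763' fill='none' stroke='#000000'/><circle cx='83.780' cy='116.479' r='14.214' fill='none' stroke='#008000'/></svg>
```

Since the viewBox matches the mm dimensions, user units are millimetres directly. The only transform is the Y-flip y_m = 304.189 − y_svg.

Shape 1 is a circle drawn with `<circle>`. Its stroke #000000 means cut at S854, F1182. After flipping Y the toolpath is (302.360,119.319) → (295.932,139.102) → (279.104,151.329) → (258.302,151.329) → (241.474,139.102) → (235.046,119.319) → (241.474,99.536) → (258.302,87.309) → (279.104,87.309) → (295.932,99.536) → (302.360,119.319), returning to the start.

Shape 2 is a open polyline drawn with `<path>`. Its stroke #000000 means cut at S854, F1182. After flipping Y the toolpath is (83.156,149.305) → (169.781,199.014) → (152.169,213.929) → (241.116,96.856) → (16.850,89.389) → (193.731,130.097).

Shape 3 is a cubic bezier drawn with `<path>`. Its stroke #008000 means score at S454, F2140. After flipping Y the toolpath is (178.413,235.201) → (179.196,238.545) → (200.713,253.834) → (232.366,272.628) → (263.555,286.487) → (283.681,286.970).

Shape 4 is a rectangle drawn with `<rect>`. Its stroke #000000 means cut at S854, F1182. After flipping Y the toolpath is (33.141,297.386) → (157.002,297.386) → (157.002,240.623) → (33.141,240.623) → (33.141,297.386), returning to the start.

Shape 5 is a circle drawn with `<circle>`. Its stroke #008000 means score at S454, F2140. After flipping Y the toolpath is (97.994,187.710) → (95.279,196.065) → (88.172,201.228) → (79.388,201.228) → (72.281,196.065) → (69.566,187.710) → (72.281,179.355) → (79.388,174.192) → (88.172,174.192) → (95.279,179.355) → (97.994,187.710), returning to the start.

G21
G90
G0 X302.360 Y119.319
M3 S854
G1 X295.932 Y139.102 F1182
G1 X279.104 Y151.329 F1182
G1 X258.302 Y151.329 F1182
G1 X241.474 Y139.102 F1182
G1 X235.046 Y119.319 F1182
G1 X241.474 Y99.536 F1182
G1 X258.302 Y87.309 F1182
G1 X279.104 Y87.309 F1182
G1 X295.932 Y99.536 F1182
G1 X302.360 Y119.319 F1182
G0 X83.156 Y149.305
M3 S854
G1 X169.781 Y199.014 F1182
G1 X152.169 Y213.929 F1182
G1 X241.116 Y96.856 F1182
G1 X16.850 Y89.389 F1182
G1 X193.731 Y130.097 F1182
G0 X178.413 Y235.201
M3 S454
G1 X179.196 Y238.545 F2140
G1 X200.713 Y253.834 F2140
G1 X232.366 Y272.628 F2140
G1 X263.555 Y286.487 F2140
G1 X283.681 Y286.970 F2140
G0 X33.141 Y297.386
M3 S854
G1 X157.002 Y297.386 F1182
G1 X157.002 Y240.623 F1182
G1 X33.141 Y240.623 F1182
G1 X33.141 Y297.386 F1182
G0 X97.994 Y187.710
M3 S454
G1 X95.279 Y196.065 F2140
G1 X88.172 Y201.228 F2140
G1 X79.388 Y201.228 F2140
G1 X72.281 Y196.065 F2140
G1 X69.566 Y187.710 F2140
G1 X72.281 Y179.355 F2140
G1 X79.388 Y174.192 F2140
G1 X88.172 Y174.192 F2140
G1 X95.279 Y179.355 F2140
G1 X97.994 Y187.710 F2140
M5
G0 X0.000 Y0.000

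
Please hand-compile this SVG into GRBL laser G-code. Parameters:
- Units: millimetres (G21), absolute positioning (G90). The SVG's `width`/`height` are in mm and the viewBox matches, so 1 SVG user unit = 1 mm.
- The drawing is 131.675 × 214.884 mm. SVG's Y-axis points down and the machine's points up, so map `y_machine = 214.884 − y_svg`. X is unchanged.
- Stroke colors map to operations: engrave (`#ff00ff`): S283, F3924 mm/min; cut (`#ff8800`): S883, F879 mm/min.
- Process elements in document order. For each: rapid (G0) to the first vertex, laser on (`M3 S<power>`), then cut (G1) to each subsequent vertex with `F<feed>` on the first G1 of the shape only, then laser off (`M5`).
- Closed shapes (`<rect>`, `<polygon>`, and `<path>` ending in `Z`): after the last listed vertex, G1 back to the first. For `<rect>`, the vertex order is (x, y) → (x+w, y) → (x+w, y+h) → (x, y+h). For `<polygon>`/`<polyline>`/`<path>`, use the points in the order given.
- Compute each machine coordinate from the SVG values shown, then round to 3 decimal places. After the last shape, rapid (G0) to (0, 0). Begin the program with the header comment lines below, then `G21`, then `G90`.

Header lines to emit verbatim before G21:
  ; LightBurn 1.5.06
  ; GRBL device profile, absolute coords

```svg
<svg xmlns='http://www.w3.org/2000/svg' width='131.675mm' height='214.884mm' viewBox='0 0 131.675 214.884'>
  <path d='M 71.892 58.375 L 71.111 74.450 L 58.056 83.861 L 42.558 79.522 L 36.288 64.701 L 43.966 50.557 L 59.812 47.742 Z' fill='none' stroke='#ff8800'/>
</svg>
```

Since the viewBox matches the mm dimensions, user units are millimetres directly. The only transform is the Y-flip y_m = 214.884 − y_svg.

Shape 1 is a regular polygon drawn with `<path>`. Its stroke #ff8800 means cut at S883, F879. After flipping Y the toolpath is (71.892,156.509) → (71.111,140.434) → (58.056,131.023) → (42.558,135.362) → (36.288,150.183) → (43.966,164.327) → (59.812,167.142) → (71.892,156.509), returning to the start.

; LightBurn 1.5.06
; GRBL device profile, absolute coords
G21
G90
G0 X71.892 Y156.509
M3 S883
G1 X71.111 Y140.434 F879
G1 X58.056 Y131.023
G1 X42.558 Y135.362
G1 X36.288 Y150.183
G1 X43.966 Y164.327
G1 X59.812 Y167.142
G1 X71.892 Y156.509
M5
G0 X0.000 Y0.000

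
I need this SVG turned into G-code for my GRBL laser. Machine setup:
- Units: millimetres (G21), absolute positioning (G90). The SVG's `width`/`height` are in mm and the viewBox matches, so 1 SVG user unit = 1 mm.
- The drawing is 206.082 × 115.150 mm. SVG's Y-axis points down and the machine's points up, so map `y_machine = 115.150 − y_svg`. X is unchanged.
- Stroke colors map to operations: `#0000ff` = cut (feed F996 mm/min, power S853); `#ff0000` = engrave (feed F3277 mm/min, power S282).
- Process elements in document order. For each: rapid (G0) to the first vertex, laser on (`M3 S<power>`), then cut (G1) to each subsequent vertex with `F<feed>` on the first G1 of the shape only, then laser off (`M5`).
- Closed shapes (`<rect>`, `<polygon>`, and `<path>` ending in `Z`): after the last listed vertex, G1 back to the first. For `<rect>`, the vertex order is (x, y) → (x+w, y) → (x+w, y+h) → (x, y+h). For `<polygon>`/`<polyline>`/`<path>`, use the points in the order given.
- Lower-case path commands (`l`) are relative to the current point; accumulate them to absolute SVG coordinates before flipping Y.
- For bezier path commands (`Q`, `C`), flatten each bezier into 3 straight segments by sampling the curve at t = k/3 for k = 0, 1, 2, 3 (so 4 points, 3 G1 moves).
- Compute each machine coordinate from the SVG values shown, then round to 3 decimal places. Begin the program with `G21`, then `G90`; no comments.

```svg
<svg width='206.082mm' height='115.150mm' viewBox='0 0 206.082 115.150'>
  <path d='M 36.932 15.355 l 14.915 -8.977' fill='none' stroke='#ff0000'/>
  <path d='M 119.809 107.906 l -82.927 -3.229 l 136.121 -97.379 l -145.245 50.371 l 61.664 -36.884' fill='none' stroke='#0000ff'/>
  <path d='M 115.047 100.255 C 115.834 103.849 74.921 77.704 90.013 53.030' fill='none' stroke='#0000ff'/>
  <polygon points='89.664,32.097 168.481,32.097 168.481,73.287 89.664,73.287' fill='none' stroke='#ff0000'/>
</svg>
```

1 u = 1 mm; y_m = 115.150 − y.

[1] `<path>` line segment, #ff0000→engrave S282 F3277: (36.932,99.795) → (51.847,108.772)

[2] `<path>` open polyline, #0000ff→cut S853 F996: (119.809,7.244) → (36.882,10.473) → (173.003,107.852) → (27.758,57.481) → (89.422,94.365)

[3] `<path>` cubic bezier, #0000ff→cut S853 F996: (115.047,14.895) → (105.553,20.058) → (89.971,38.112) → (90.013,62.120)

[4] `<polygon>` rectangle, #ff0000→engrave S282 F3277: (89.664,83.053) → (168.481,83.053) → (168.481,41.863) → (89.664,41.863) → (89.664,83.053) (closed)

G21
G90
G0 X36.932 Y99.795
M3 S282
G1 X51.847 Y108.772 F3277
M5
G0 X119.809 Y7.244
M3 S853
G1 X36.882 Y10.473 F996
G1 X173.003 Y107.852
G1 X27.758 Y57.481
G1 X89.422 Y94.365
M5
G0 X115.047 Y14.895
M3 S853
G1 X105.553 Y20.058 F996
G1 X89.971 Y38.112
G1 X90.013 Y62.120
M5
G0 X89.664 Y83.053
M3 S282
G1 X168.481 Y83.053 F3277
G1 X168.481 Y41.863
G1 X89.664 Y41.863
G1 X89.664 Y83.053
M5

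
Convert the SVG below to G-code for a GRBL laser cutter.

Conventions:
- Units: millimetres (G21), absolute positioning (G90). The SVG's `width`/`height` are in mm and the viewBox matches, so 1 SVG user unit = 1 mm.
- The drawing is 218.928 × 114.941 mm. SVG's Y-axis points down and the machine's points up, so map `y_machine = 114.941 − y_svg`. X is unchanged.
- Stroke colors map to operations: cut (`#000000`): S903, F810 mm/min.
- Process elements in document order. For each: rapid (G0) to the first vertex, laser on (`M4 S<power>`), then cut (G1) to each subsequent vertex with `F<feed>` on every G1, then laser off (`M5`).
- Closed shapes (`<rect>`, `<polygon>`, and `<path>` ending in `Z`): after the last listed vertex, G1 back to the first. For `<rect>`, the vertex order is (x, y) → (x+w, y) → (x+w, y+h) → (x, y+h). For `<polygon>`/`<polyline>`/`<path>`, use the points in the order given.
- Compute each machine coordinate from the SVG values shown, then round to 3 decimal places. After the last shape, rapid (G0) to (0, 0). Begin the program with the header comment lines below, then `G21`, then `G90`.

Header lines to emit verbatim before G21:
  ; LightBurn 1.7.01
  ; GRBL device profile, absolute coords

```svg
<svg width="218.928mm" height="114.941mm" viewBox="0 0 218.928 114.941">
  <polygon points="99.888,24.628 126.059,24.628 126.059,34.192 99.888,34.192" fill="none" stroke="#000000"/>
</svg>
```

viewBox `0 0 218.928 114.941` with mm width/height → 1 unit = 1 mm. Flip: y_m = 114.941 − y_svg.

**Shape 1** — `<polygon>` rectangle, stroke `#000000` → cut (S903, F810). Machine vertices: (99.888,90.313) → (126.059,90.313) → (126.059,80.749) → (99.888,80.749) → (99.888,90.313). Closed: final G1 returns to the first vertex.

; LightBurn 1.7.01
; GRBL device profile, absolute coords
G21
G90
G0 X99.888 Y90.313
M4 S903
G1 X126.059 Y90.313 F810
G1 X126.059 Y80.749 F810
G1 X99.888 Y80.749 F810
G1 X99.888 Y90.313 F810
M5
G0 X0.000 Y0.000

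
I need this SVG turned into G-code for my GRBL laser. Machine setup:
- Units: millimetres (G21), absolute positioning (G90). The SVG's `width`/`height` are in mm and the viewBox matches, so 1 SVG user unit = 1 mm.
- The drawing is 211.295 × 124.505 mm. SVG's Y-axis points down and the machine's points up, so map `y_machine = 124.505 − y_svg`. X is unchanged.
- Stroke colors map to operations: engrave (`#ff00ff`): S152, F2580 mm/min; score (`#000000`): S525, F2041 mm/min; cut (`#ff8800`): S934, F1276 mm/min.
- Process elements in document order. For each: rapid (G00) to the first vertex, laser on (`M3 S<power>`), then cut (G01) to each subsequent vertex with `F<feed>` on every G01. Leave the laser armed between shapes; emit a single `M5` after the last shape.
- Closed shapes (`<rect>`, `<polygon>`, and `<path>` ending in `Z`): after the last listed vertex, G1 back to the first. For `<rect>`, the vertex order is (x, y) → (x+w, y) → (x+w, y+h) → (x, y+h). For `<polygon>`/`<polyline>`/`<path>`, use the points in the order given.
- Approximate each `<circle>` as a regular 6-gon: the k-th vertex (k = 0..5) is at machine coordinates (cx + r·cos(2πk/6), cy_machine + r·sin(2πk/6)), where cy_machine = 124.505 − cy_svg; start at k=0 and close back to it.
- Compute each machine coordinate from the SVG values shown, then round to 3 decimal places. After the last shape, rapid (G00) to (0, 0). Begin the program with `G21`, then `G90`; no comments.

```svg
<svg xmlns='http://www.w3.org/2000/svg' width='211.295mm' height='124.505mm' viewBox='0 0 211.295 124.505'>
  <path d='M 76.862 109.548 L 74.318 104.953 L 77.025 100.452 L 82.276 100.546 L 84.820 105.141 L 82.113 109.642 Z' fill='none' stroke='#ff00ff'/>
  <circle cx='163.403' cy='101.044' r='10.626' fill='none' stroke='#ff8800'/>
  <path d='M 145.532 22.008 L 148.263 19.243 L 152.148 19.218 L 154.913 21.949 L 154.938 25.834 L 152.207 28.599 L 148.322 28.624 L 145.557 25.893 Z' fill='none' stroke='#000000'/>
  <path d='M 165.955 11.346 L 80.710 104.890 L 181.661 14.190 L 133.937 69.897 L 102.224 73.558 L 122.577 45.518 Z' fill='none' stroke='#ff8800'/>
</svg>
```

G21
G90
G00 X76.862 Y14.957
M3 S152
G01 X74.318 Y19.552 F2580
G01 X77.025 Y24.053 F2580
G01 X82.276 Y23.959 F2580
G01 X84.820 Y19.364 F2580
G01 X82.113 Y14.863 F2580
G01 X76.862 Y14.957 F2580
G00 X174.029 Y23.461
M3 S934
G01 X168.716 Y32.663 F1276
G01 X158.090 Y32.663 F1276
G01 X152.777 Y23.461 F1276
G01 X158.090 Y14.259 F1276
G01 X168.716 Y14.259 F1276
G01 X174.029 Y23.461 F1276
G00 X145.532 Y102.497
M3 S525
G01 X148.263 Y105.262 F2041
G01 X152.148 Y105.287 F2041
G01 X154.913 Y102.556 F2041
G01 X154.938 Y98.671 F2041
G01 X152.207 Y95.906 F2041
G01 X148.322 Y95.881 F2041
G01 X145.557 Y98.612 F2041
G01 X145.532 Y102.497 F2041
G00 X165.955 Y113.159
M3 S934
G01 X80.710 Y19.615 F1276
G01 X181.661 Y110.315 F1276
G01 X133.937 Y54.608 F1276
G01 X102.224 Y50.947 F1276
G01 X122.577 Y78.987 F1276
G01 X165.955 Y113.159 F1276
M5
G00 X0.000 Y0.000

Since the viewBox matches the mm dimensions, user units are millimetres directly. The only transform is the Y-flip y_m = 124.505 − y_svg.

Shape 1 is a regular polygon drawn with `<path>`. Its stroke #ff00ff means engrave at S152, F2580. After flipping Y the toolpath is (76.862,14.957) → (74.318,19.552) → (77.025,24.053) → (82.276,23.959) → (84.820,19.364) → (82.113,14.863) → (76.862,14.957), returning to the start.

Shape 2 is a circle drawn with `<circle>`. Its stroke #ff8800 means cut at S934, F1276. After flipping Y the toolpath is (174.029,23.461) → (168.716,32.663) → (158.090,32.663) → (152.777,23.461) → (158.090,14.259) → (168.716,14.259) → (174.029,23.461), returning to the start.

Shape 3 is a regular polygon drawn with `<path>`. Its stroke #000000 means score at S525, F2041. After flipping Y the toolpath is (145.532,102.497) → (148.263,105.262) → (152.148,105.287) → (154.913,102.556) → (154.938,98.671) → (152.207,95.906) → (148.322,95.881) → (145.557,98.612) → (145.532,102.497), returning to the start.

Shape 4 is a closed polygon drawn with `<path>`. Its stroke #ff8800 means cut at S934, F1276. After flipping Y the toolpath is (165.955,113.159) → (80.710,19.615) → (181.661,110.315) → (133.937,54.608) → (102.224,50.947) → (122.577,78.987) → (165.955,113.159), returning to the start.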